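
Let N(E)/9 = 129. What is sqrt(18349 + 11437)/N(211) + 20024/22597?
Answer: 20024/22597 + sqrt(29786)/1161 ≈ 1.0348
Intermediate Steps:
N(E) = 1161 (N(E) = 9*129 = 1161)
sqrt(18349 + 11437)/N(211) + 20024/22597 = sqrt(18349 + 11437)/1161 + 20024/22597 = sqrt(29786)*(1/1161) + 20024*(1/22597) = sqrt(29786)/1161 + 20024/22597 = 20024/22597 + sqrt(29786)/1161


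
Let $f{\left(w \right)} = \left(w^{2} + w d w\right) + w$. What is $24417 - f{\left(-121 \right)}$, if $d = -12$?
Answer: $185589$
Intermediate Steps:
$f{\left(w \right)} = w - 11 w^{2}$ ($f{\left(w \right)} = \left(w^{2} + w \left(-12\right) w\right) + w = \left(w^{2} + - 12 w w\right) + w = \left(w^{2} - 12 w^{2}\right) + w = - 11 w^{2} + w = w - 11 w^{2}$)
$24417 - f{\left(-121 \right)} = 24417 - - 121 \left(1 - -1331\right) = 24417 - - 121 \left(1 + 1331\right) = 24417 - \left(-121\right) 1332 = 24417 - -161172 = 24417 + 161172 = 185589$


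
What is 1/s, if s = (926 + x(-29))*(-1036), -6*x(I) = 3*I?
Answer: -1/974358 ≈ -1.0263e-6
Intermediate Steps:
x(I) = -I/2
s = -974358 (s = (926 - ½*(-29))*(-1036) = (926 + 29/2)*(-1036) = (1881/2)*(-1036) = -974358)
1/s = 1/(-974358) = -1/974358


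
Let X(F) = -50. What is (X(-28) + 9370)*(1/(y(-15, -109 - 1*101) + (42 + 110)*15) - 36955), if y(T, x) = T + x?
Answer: -141556864736/411 ≈ -3.4442e+8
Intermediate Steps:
(X(-28) + 9370)*(1/(y(-15, -109 - 1*101) + (42 + 110)*15) - 36955) = (-50 + 9370)*(1/((-15 + (-109 - 1*101)) + (42 + 110)*15) - 36955) = 9320*(1/((-15 + (-109 - 101)) + 152*15) - 36955) = 9320*(1/((-15 - 210) + 2280) - 36955) = 9320*(1/(-225 + 2280) - 36955) = 9320*(1/2055 - 36955) = 9320*(-75942524/2055) = -141556864736/411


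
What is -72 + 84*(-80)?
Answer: -6792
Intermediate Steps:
-72 + 84*(-80) = -72 - 6720 = -6792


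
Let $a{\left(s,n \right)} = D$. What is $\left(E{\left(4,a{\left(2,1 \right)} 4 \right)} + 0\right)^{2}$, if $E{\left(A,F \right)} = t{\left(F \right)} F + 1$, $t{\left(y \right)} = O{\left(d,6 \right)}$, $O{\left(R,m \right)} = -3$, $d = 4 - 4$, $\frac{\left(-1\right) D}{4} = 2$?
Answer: $9409$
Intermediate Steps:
$D = -8$ ($D = \left(-4\right) 2 = -8$)
$a{\left(s,n \right)} = -8$
$d = 0$
$t{\left(y \right)} = -3$
$E{\left(A,F \right)} = 1 - 3 F$ ($E{\left(A,F \right)} = - 3 F + 1 = 1 - 3 F$)
$\left(E{\left(4,a{\left(2,1 \right)} 4 \right)} + 0\right)^{2} = \left(\left(1 - 3 \left(\left(-8\right) 4\right)\right) + 0\right)^{2} = \left(\left(1 - -96\right) + 0\right)^{2} = \left(\left(1 + 96\right) + 0\right)^{2} = \left(97 + 0\right)^{2} = 97^{2} = 9409$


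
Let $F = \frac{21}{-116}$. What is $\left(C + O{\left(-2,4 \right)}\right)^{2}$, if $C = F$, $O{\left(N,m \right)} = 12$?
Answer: $\frac{1879641}{13456} \approx 139.69$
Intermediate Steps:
$F = - \frac{21}{116}$ ($F = 21 \left(- \frac{1}{116}\right) = - \frac{21}{116} \approx -0.18103$)
$C = - \frac{21}{116} \approx -0.18103$
$\left(C + O{\left(-2,4 \right)}\right)^{2} = \left(- \frac{21}{116} + 12\right)^{2} = \left(\frac{1371}{116}\right)^{2} = \frac{1879641}{13456}$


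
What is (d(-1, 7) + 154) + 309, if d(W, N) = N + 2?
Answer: 472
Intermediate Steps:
d(W, N) = 2 + N
(d(-1, 7) + 154) + 309 = ((2 + 7) + 154) + 309 = (9 + 154) + 309 = 163 + 309 = 472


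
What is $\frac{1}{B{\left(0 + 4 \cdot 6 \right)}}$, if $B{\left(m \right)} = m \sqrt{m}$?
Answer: $\frac{\sqrt{6}}{288} \approx 0.0085052$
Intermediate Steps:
$B{\left(m \right)} = m^{\frac{3}{2}}$
$\frac{1}{B{\left(0 + 4 \cdot 6 \right)}} = \frac{1}{\left(0 + 4 \cdot 6\right)^{\frac{3}{2}}} = \frac{1}{\left(0 + 24\right)^{\frac{3}{2}}} = \frac{1}{24^{\frac{3}{2}}} = \frac{1}{48 \sqrt{6}} = \frac{\sqrt{6}}{288}$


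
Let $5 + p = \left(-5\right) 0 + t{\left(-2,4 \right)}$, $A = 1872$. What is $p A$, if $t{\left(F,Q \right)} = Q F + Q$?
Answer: $-16848$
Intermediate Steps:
$t{\left(F,Q \right)} = Q + F Q$ ($t{\left(F,Q \right)} = F Q + Q = Q + F Q$)
$p = -9$ ($p = -5 + \left(\left(-5\right) 0 + 4 \left(1 - 2\right)\right) = -5 + \left(0 + 4 \left(-1\right)\right) = -5 + \left(0 - 4\right) = -5 - 4 = -9$)
$p A = \left(-9\right) 1872 = -16848$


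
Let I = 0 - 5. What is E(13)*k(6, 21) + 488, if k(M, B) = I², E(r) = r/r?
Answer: 513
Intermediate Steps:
E(r) = 1
I = -5
k(M, B) = 25 (k(M, B) = (-5)² = 25)
E(13)*k(6, 21) + 488 = 1*25 + 488 = 25 + 488 = 513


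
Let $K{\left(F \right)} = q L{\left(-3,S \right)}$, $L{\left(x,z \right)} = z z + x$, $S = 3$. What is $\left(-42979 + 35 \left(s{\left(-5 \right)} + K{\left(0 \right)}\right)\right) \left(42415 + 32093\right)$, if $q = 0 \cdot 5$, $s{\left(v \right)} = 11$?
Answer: $-3173593752$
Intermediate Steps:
$q = 0$
$L{\left(x,z \right)} = x + z^{2}$ ($L{\left(x,z \right)} = z^{2} + x = x + z^{2}$)
$K{\left(F \right)} = 0$ ($K{\left(F \right)} = 0 \left(-3 + 3^{2}\right) = 0 \left(-3 + 9\right) = 0 \cdot 6 = 0$)
$\left(-42979 + 35 \left(s{\left(-5 \right)} + K{\left(0 \right)}\right)\right) \left(42415 + 32093\right) = \left(-42979 + 35 \left(11 + 0\right)\right) \left(42415 + 32093\right) = \left(-42979 + 35 \cdot 11\right) 74508 = \left(-42979 + 385\right) 74508 = \left(-42594\right) 74508 = -3173593752$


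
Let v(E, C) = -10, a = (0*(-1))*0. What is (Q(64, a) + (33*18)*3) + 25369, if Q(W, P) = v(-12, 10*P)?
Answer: 27141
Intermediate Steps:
a = 0 (a = 0*0 = 0)
Q(W, P) = -10
(Q(64, a) + (33*18)*3) + 25369 = (-10 + (33*18)*3) + 25369 = (-10 + 594*3) + 25369 = (-10 + 1782) + 25369 = 1772 + 25369 = 27141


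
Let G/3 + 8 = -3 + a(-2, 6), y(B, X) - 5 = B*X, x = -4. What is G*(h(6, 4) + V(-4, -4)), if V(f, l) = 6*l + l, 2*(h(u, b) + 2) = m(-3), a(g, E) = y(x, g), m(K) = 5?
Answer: -165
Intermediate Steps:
y(B, X) = 5 + B*X
a(g, E) = 5 - 4*g
h(u, b) = ½ (h(u, b) = -2 + (½)*5 = -2 + 5/2 = ½)
G = 6 (G = -24 + 3*(-3 + (5 - 4*(-2))) = -24 + 3*(-3 + (5 + 8)) = -24 + 3*(-3 + 13) = -24 + 3*10 = -24 + 30 = 6)
V(f, l) = 7*l
G*(h(6, 4) + V(-4, -4)) = 6*(½ + 7*(-4)) = 6*(½ - 28) = 6*(-55/2) = -165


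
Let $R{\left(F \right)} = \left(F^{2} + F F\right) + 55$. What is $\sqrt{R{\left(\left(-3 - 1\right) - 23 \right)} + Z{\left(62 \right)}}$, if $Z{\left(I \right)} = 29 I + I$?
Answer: $\sqrt{3373} \approx 58.078$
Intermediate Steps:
$R{\left(F \right)} = 55 + 2 F^{2}$ ($R{\left(F \right)} = \left(F^{2} + F^{2}\right) + 55 = 2 F^{2} + 55 = 55 + 2 F^{2}$)
$Z{\left(I \right)} = 30 I$
$\sqrt{R{\left(\left(-3 - 1\right) - 23 \right)} + Z{\left(62 \right)}} = \sqrt{\left(55 + 2 \left(\left(-3 - 1\right) - 23\right)^{2}\right) + 30 \cdot 62} = \sqrt{\left(55 + 2 \left(-4 - 23\right)^{2}\right) + 1860} = \sqrt{\left(55 + 2 \left(-27\right)^{2}\right) + 1860} = \sqrt{\left(55 + 2 \cdot 729\right) + 1860} = \sqrt{\left(55 + 1458\right) + 1860} = \sqrt{1513 + 1860} = \sqrt{3373}$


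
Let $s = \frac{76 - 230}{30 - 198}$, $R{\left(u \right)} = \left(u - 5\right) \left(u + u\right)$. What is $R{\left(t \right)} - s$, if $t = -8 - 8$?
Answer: $\frac{8053}{12} \approx 671.08$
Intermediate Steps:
$t = -16$ ($t = -8 - 8 = -16$)
$R{\left(u \right)} = 2 u \left(-5 + u\right)$ ($R{\left(u \right)} = \left(-5 + u\right) 2 u = 2 u \left(-5 + u\right)$)
$s = \frac{11}{12}$ ($s = - \frac{154}{-168} = \left(-154\right) \left(- \frac{1}{168}\right) = \frac{11}{12} \approx 0.91667$)
$R{\left(t \right)} - s = 2 \left(-16\right) \left(-5 - 16\right) - \frac{11}{12} = 2 \left(-16\right) \left(-21\right) - \frac{11}{12} = 672 - \frac{11}{12} = \frac{8053}{12}$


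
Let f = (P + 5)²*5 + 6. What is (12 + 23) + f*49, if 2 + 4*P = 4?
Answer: 30961/4 ≈ 7740.3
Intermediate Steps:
P = ½ (P = -½ + (¼)*4 = -½ + 1 = ½ ≈ 0.50000)
f = 629/4 (f = (½ + 5)²*5 + 6 = (11/2)²*5 + 6 = (121/4)*5 + 6 = 605/4 + 6 = 629/4 ≈ 157.25)
(12 + 23) + f*49 = (12 + 23) + (629/4)*49 = 35 + 30821/4 = 30961/4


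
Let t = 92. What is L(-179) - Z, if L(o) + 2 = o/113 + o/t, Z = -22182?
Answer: 230546585/10396 ≈ 22176.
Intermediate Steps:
L(o) = -2 + 205*o/10396 (L(o) = -2 + (o/113 + o/92) = -2 + 205*o/10396)
L(-179) - Z = (-2 + (205/10396)*(-179)) - 1*(-22182) = (-2 - 36695/10396) + 22182 = -57487/10396 + 22182 = 230546585/10396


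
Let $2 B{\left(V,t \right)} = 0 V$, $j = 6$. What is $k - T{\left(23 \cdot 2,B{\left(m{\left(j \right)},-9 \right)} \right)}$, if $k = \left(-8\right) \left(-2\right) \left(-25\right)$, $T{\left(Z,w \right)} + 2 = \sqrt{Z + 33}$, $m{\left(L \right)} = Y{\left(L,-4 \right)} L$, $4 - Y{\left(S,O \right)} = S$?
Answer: $-398 - \sqrt{79} \approx -406.89$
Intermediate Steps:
$Y{\left(S,O \right)} = 4 - S$
$m{\left(L \right)} = L \left(4 - L\right)$ ($m{\left(L \right)} = \left(4 - L\right) L = L \left(4 - L\right)$)
$B{\left(V,t \right)} = 0$ ($B{\left(V,t \right)} = \frac{0 V}{2} = \frac{1}{2} \cdot 0 = 0$)
$T{\left(Z,w \right)} = -2 + \sqrt{33 + Z}$ ($T{\left(Z,w \right)} = -2 + \sqrt{Z + 33} = -2 + \sqrt{33 + Z}$)
$k = -400$ ($k = 16 \left(-25\right) = -400$)
$k - T{\left(23 \cdot 2,B{\left(m{\left(j \right)},-9 \right)} \right)} = -400 - \left(-2 + \sqrt{33 + 23 \cdot 2}\right) = -400 - \left(-2 + \sqrt{33 + 46}\right) = -400 - \left(-2 + \sqrt{79}\right) = -400 + \left(2 - \sqrt{79}\right) = -398 - \sqrt{79}$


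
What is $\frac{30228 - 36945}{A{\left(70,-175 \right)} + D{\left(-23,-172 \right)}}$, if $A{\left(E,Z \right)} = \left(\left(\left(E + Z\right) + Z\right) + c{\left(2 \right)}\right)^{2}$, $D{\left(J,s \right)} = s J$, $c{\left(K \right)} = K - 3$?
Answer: $- \frac{2239}{27639} \approx -0.081009$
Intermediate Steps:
$c{\left(K \right)} = -3 + K$
$D{\left(J,s \right)} = J s$
$A{\left(E,Z \right)} = \left(-1 + E + 2 Z\right)^{2}$ ($A{\left(E,Z \right)} = \left(\left(\left(E + Z\right) + Z\right) + \left(-3 + 2\right)\right)^{2} = \left(\left(E + 2 Z\right) - 1\right)^{2} = \left(-1 + E + 2 Z\right)^{2}$)
$\frac{30228 - 36945}{A{\left(70,-175 \right)} + D{\left(-23,-172 \right)}} = \frac{30228 - 36945}{\left(-1 + 70 + 2 \left(-175\right)\right)^{2} - -3956} = - \frac{6717}{\left(-1 + 70 - 350\right)^{2} + 3956} = - \frac{6717}{\left(-281\right)^{2} + 3956} = - \frac{6717}{78961 + 3956} = - \frac{6717}{82917} = \left(-6717\right) \frac{1}{82917} = - \frac{2239}{27639}$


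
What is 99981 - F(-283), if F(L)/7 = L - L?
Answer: 99981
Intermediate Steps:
F(L) = 0 (F(L) = 7*(L - L) = 7*0 = 0)
99981 - F(-283) = 99981 - 1*0 = 99981 + 0 = 99981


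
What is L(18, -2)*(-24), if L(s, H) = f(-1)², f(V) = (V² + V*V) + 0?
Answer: -96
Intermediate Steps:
f(V) = 2*V² (f(V) = (V² + V²) + 0 = 2*V² + 0 = 2*V²)
L(s, H) = 4 (L(s, H) = (2*(-1)²)² = (2*1)² = 2² = 4)
L(18, -2)*(-24) = 4*(-24) = -96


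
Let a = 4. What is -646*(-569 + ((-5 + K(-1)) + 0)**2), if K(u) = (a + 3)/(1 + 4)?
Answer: 8980046/25 ≈ 3.5920e+5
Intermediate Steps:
K(u) = 7/5 (K(u) = (4 + 3)/(1 + 4) = 7/5)
-646*(-569 + ((-5 + K(-1)) + 0)**2) = -646*(-569 + ((-5 + 7/5) + 0)**2) = -646*(-569 + (-18/5 + 0)**2) = -646*(-569 + (-18/5)**2) = -646*(-569 + 324/25) = -646*(-13901/25) = 8980046/25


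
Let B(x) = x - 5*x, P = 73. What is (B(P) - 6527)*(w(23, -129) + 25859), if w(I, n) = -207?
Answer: -174920988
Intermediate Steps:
B(x) = -4*x
(B(P) - 6527)*(w(23, -129) + 25859) = (-4*73 - 6527)*(-207 + 25859) = (-292 - 6527)*25652 = -6819*25652 = -174920988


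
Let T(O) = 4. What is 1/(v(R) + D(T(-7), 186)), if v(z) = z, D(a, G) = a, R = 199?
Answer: 1/203 ≈ 0.0049261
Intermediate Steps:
1/(v(R) + D(T(-7), 186)) = 1/(199 + 4) = 1/203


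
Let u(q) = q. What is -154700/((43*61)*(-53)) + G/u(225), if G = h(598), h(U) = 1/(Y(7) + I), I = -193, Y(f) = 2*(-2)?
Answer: 6856938481/6162017175 ≈ 1.1128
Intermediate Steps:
Y(f) = -4
h(U) = -1/197 (h(U) = 1/(-4 - 193) = 1/(-197) = -1/197)
G = -1/197 ≈ -0.0050761
-154700/((43*61)*(-53)) + G/u(225) = -154700/((43*61)*(-53)) - 1/197/225 = -154700/(2623*(-53)) - 1/197*1/225 = -154700/(-139019) - 1/44325 = -154700*(-1/139019) - 1/44325 = 154700/139019 - 1/44325 = 6856938481/6162017175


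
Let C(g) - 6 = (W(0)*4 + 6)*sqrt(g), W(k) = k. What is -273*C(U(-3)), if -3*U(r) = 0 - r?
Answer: -1638 - 1638*I ≈ -1638.0 - 1638.0*I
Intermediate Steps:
U(r) = r/3 (U(r) = -(0 - r)/3 = -(-1)*r/3 = r/3)
C(g) = 6 + 6*sqrt(g) (C(g) = 6 + (0*4 + 6)*sqrt(g) = 6 + (0 + 6)*sqrt(g) = 6 + 6*sqrt(g))
-273*C(U(-3)) = -273*(6 + 6*sqrt((1/3)*(-3))) = -273*(6 + 6*sqrt(-1)) = -273*(6 + 6*I) = -1638 - 1638*I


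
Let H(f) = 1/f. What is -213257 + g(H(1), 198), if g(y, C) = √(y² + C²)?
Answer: -213257 + √39205 ≈ -2.1306e+5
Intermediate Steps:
g(y, C) = √(C² + y²)
-213257 + g(H(1), 198) = -213257 + √(198² + (1/1)²) = -213257 + √(39204 + 1²) = -213257 + √(39204 + 1) = -213257 + √39205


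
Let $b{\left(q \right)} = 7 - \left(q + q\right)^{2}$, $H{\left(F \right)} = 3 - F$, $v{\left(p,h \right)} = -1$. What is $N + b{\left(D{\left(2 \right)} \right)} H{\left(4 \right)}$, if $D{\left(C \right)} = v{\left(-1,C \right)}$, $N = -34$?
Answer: $-37$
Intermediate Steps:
$D{\left(C \right)} = -1$
$b{\left(q \right)} = 7 - 4 q^{2}$ ($b{\left(q \right)} = 7 - \left(2 q\right)^{2} = 7 - 4 q^{2}$)
$N + b{\left(D{\left(2 \right)} \right)} H{\left(4 \right)} = -34 + \left(7 - 4 \left(-1\right)^{2}\right) \left(3 - 4\right) = -34 + \left(7 - 4\right) \left(3 - 4\right) = -34 + \left(7 - 4\right) \left(-1\right) = -34 + 3 \left(-1\right) = -34 - 3 = -37$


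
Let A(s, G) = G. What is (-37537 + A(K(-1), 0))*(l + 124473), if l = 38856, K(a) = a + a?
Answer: -6130880673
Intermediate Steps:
K(a) = 2*a
(-37537 + A(K(-1), 0))*(l + 124473) = (-37537 + 0)*(38856 + 124473) = -37537*163329 = -6130880673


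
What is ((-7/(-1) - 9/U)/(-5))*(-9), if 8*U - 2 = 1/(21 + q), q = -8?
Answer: -249/5 ≈ -49.800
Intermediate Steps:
U = 27/104 (U = ¼ + 1/(8*(21 - 8)) = ¼ + (⅛)/13 = ¼ + (⅛)*(1/13) = ¼ + 1/104 = 27/104 ≈ 0.25962)
((-7/(-1) - 9/U)/(-5))*(-9) = ((-7/(-1) - 9/27/104)/(-5))*(-9) = ((-7*(-1) - 9*104/27)*(-⅕))*(-9) = ((7 - 104/3)*(-⅕))*(-9) = -83/3*(-⅕)*(-9) = (83/15)*(-9) = -249/5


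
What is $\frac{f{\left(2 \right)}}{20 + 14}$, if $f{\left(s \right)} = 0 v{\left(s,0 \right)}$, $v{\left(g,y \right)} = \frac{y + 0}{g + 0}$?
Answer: $0$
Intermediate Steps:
$v{\left(g,y \right)} = \frac{y}{g}$
$f{\left(s \right)} = 0$ ($f{\left(s \right)} = 0 \frac{0}{s} = 0 \cdot 0 = 0$)
$\frac{f{\left(2 \right)}}{20 + 14} = \frac{0}{20 + 14} = \frac{0}{34} = 0 \cdot \frac{1}{34} = 0$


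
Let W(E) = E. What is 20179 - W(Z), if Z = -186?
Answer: 20365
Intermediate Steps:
20179 - W(Z) = 20179 - 1*(-186) = 20179 + 186 = 20365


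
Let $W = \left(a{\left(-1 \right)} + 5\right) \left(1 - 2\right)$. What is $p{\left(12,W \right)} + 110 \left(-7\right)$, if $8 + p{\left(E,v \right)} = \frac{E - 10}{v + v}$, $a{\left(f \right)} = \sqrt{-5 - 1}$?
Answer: $\frac{- 778 \sqrt{6} + 3891 i}{\sqrt{6} - 5 i} \approx -778.16 + 0.079015 i$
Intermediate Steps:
$a{\left(f \right)} = i \sqrt{6}$ ($a{\left(f \right)} = \sqrt{-6} = i \sqrt{6}$)
$W = -5 - i \sqrt{6}$ ($W = \left(i \sqrt{6} + 5\right) \left(1 - 2\right) = \left(5 + i \sqrt{6}\right) \left(-1\right) = -5 - i \sqrt{6} \approx -5.0 - 2.4495 i$)
$p{\left(E,v \right)} = -8 + \frac{-10 + E}{2 v}$ ($p{\left(E,v \right)} = -8 + \frac{E - 10}{v + v} = -8 + \frac{-10 + E}{2 v}$)
$p{\left(12,W \right)} + 110 \left(-7\right) = \frac{-10 + 12 - 16 \left(-5 - i \sqrt{6}\right)}{2 \left(-5 - i \sqrt{6}\right)} + 110 \left(-7\right) = \frac{-10 + 12 + \left(80 + 16 i \sqrt{6}\right)}{2 \left(-5 - i \sqrt{6}\right)} - 770 = \frac{82 + 16 i \sqrt{6}}{2 \left(-5 - i \sqrt{6}\right)} - 770 = -770 + \frac{82 + 16 i \sqrt{6}}{2 \left(-5 - i \sqrt{6}\right)}$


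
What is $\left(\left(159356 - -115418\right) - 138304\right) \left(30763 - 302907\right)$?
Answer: $-37139491680$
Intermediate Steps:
$\left(\left(159356 - -115418\right) - 138304\right) \left(30763 - 302907\right) = \left(\left(159356 + 115418\right) - 138304\right) \left(-272144\right) = \left(274774 - 138304\right) \left(-272144\right) = 136470 \left(-272144\right) = -37139491680$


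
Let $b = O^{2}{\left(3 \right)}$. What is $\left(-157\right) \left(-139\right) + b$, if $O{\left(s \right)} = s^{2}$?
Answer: $21904$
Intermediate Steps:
$b = 81$ ($b = \left(3^{2}\right)^{2} = 9^{2} = 81$)
$\left(-157\right) \left(-139\right) + b = \left(-157\right) \left(-139\right) + 81 = 21823 + 81 = 21904$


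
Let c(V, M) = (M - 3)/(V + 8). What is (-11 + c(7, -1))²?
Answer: 28561/225 ≈ 126.94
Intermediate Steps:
c(V, M) = (-3 + M)/(8 + V)
(-11 + c(7, -1))² = (-11 + (-3 - 1)/(8 + 7))² = (-11 - 4/15)² = (-169/15)² = 28561/225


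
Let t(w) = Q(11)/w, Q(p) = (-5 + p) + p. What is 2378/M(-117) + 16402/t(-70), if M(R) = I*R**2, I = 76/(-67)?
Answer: -597243115751/8843094 ≈ -67538.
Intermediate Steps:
Q(p) = -5 + 2*p
I = -76/67 (I = 76*(-1/67) = -76/67 ≈ -1.1343)
t(w) = 17/w (t(w) = (-5 + 2*11)/w = (-5 + 22)/w = 17/w)
M(R) = -76*R**2/67
2378/M(-117) + 16402/t(-70) = 2378/((-76/67*(-117)**2)) + 16402/((17/(-70))) = 2378/((-76/67*13689)) + 16402/((17*(-1/70))) = 2378/(-1040364/67) + 16402/(-17/70) = 2378*(-67/1040364) + 16402*(-70/17) = -79663/520182 - 1148140/17 = -597243115751/8843094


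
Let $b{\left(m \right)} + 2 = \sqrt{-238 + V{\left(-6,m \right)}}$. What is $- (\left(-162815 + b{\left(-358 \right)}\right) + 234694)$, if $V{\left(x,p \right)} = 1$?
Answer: $-71877 - i \sqrt{237} \approx -71877.0 - 15.395 i$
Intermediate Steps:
$b{\left(m \right)} = -2 + i \sqrt{237}$ ($b{\left(m \right)} = -2 + \sqrt{-238 + 1} = -2 + \sqrt{-237} = -2 + i \sqrt{237}$)
$- (\left(-162815 + b{\left(-358 \right)}\right) + 234694) = - (\left(-162815 - \left(2 - i \sqrt{237}\right)\right) + 234694) = - (\left(-162817 + i \sqrt{237}\right) + 234694) = - (71877 + i \sqrt{237}) = -71877 - i \sqrt{237}$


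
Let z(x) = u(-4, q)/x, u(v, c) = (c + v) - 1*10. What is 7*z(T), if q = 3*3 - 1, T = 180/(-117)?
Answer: 273/10 ≈ 27.300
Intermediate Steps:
T = -20/13 (T = 180*(-1/117) = -20/13 ≈ -1.5385)
q = 8 (q = 9 - 1 = 8)
u(v, c) = -10 + c + v (u(v, c) = (c + v) - 10 = -10 + c + v)
z(x) = -6/x (z(x) = (-10 + 8 - 4)/x = -6/x)
7*z(T) = 7*(-6/(-20/13)) = 7*(-6*(-13/20)) = 7*(39/10) = 273/10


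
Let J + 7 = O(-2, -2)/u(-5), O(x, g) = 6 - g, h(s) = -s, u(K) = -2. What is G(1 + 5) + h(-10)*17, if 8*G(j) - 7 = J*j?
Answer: 1301/8 ≈ 162.63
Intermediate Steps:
J = -11 (J = -7 + (6 - 1*(-2))/(-2) = -7 + (6 + 2)*(-1/2) = -7 + 8*(-1/2) = -7 - 4 = -11)
G(j) = 7/8 - 11*j/8 (G(j) = 7/8 + (-11*j)/8 = 7/8 - 11*j/8)
G(1 + 5) + h(-10)*17 = (7/8 - 11*(1 + 5)/8) - 1*(-10)*17 = (7/8 - 11/8*6) + 10*17 = (7/8 - 33/4) + 170 = -59/8 + 170 = 1301/8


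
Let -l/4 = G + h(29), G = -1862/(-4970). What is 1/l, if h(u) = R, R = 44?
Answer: -355/63012 ≈ -0.0056338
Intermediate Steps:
h(u) = 44
G = 133/355 (G = -1862*(-1/4970) = 133/355 ≈ 0.37465)
l = -63012/355 (l = -4*(133/355 + 44) = -4*15753/355 = -63012/355 ≈ -177.50)
1/l = 1/(-63012/355) = -355/63012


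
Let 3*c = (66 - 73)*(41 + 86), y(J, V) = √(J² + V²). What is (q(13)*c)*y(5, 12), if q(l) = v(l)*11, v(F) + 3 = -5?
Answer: 1017016/3 ≈ 3.3901e+5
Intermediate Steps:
v(F) = -8 (v(F) = -3 - 5 = -8)
c = -889/3 (c = ((66 - 73)*(41 + 86))/3 = (-7*127)/3 = (⅓)*(-889) = -889/3 ≈ -296.33)
q(l) = -88 (q(l) = -8*11 = -88)
(q(13)*c)*y(5, 12) = (-88*(-889/3))*√(5² + 12²) = 78232*√(25 + 144)/3 = 78232*√169/3 = (78232/3)*13 = 1017016/3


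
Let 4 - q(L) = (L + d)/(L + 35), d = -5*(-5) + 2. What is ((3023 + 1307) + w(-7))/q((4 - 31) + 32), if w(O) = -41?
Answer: 21445/16 ≈ 1340.3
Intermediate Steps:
d = 27 (d = 25 + 2 = 27)
q(L) = 4 - (27 + L)/(35 + L) (q(L) = 4 - (L + 27)/(L + 35) = 4 - (27 + L)/(35 + L))
((3023 + 1307) + w(-7))/q((4 - 31) + 32) = ((3023 + 1307) - 41)/(((113 + 3*((4 - 31) + 32))/(35 + ((4 - 31) + 32)))) = (4330 - 41)/(((113 + 3*(-27 + 32))/(35 + (-27 + 32)))) = 4289/(((113 + 3*5)/(35 + 5))) = 4289/(((113 + 15)/40)) = 4289/(((1/40)*128)) = 4289/(16/5) = 4289*(5/16) = 21445/16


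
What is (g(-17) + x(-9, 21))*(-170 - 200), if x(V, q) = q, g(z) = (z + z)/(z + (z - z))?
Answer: -8510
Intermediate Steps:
g(z) = 2 (g(z) = (2*z)/(z + 0) = (2*z)/z = 2)
(g(-17) + x(-9, 21))*(-170 - 200) = (2 + 21)*(-170 - 200) = 23*(-370) = -8510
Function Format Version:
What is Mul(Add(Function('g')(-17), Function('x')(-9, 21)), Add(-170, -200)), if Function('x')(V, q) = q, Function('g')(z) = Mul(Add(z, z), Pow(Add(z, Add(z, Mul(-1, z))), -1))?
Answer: -8510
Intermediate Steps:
Function('g')(z) = 2 (Function('g')(z) = Mul(Mul(2, z), Pow(Add(z, 0), -1)) = Mul(Mul(2, z), Pow(z, -1)) = 2)
Mul(Add(Function('g')(-17), Function('x')(-9, 21)), Add(-170, -200)) = Mul(Add(2, 21), Add(-170, -200)) = Mul(23, -370) = -8510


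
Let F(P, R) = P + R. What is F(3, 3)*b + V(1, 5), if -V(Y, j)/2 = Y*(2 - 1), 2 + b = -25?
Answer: -164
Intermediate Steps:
b = -27 (b = -2 - 25 = -27)
V(Y, j) = -2*Y (V(Y, j) = -2*Y*(2 - 1) = -2*Y)
F(3, 3)*b + V(1, 5) = (3 + 3)*(-27) - 2*1 = 6*(-27) - 2 = -162 - 2 = -164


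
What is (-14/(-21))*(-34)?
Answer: -68/3 ≈ -22.667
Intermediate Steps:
(-14/(-21))*(-34) = -1/21*(-14)*(-34) = (2/3)*(-34) = -68/3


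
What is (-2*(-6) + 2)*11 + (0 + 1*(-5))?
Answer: 149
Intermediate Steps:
(-2*(-6) + 2)*11 + (0 + 1*(-5)) = (12 + 2)*11 + (0 - 5) = 14*11 - 5 = 154 - 5 = 149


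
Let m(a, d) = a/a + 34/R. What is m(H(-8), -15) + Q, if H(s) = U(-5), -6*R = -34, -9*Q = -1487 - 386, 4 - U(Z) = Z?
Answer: 1936/9 ≈ 215.11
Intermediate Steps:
U(Z) = 4 - Z
Q = 1873/9 (Q = -(-1487 - 386)/9 = -⅑*(-1873) = 1873/9 ≈ 208.11)
R = 17/3 (R = -⅙*(-34) = 17/3 ≈ 5.6667)
H(s) = 9 (H(s) = 4 - 1*(-5) = 4 + 5 = 9)
m(a, d) = 7 (m(a, d) = a/a + 34/(17/3) = 1 + 34*(3/17) = 1 + 6 = 7)
m(H(-8), -15) + Q = 7 + 1873/9 = 1936/9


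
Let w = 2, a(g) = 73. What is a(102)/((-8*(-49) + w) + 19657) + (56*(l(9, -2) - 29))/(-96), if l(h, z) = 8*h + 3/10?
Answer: -60765821/2406120 ≈ -25.255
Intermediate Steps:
l(h, z) = 3/10 + 8*h (l(h, z) = 8*h + 3*(⅒) = 8*h + 3/10 = 3/10 + 8*h)
a(102)/((-8*(-49) + w) + 19657) + (56*(l(9, -2) - 29))/(-96) = 73/((-8*(-49) + 2) + 19657) + (56*((3/10 + 8*9) - 29))/(-96) = 73/((392 + 2) + 19657) + (56*((3/10 + 72) - 29))*(-1/96) = 73/(394 + 19657) + (56*(723/10 - 29))*(-1/96) = 73/20051 + (56*(433/10))*(-1/96) = 73*(1/20051) + (12124/5)*(-1/96) = 73/20051 - 3031/120 = -60765821/2406120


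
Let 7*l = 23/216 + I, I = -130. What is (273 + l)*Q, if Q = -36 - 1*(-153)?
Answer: 5001347/168 ≈ 29770.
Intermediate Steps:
Q = 117 (Q = -36 + 153 = 117)
l = -28057/1512 (l = (23/216 - 130)/7 = (⅐)*(-28057/216) = -28057/1512 ≈ -18.556)
(273 + l)*Q = (273 - 28057/1512)*117 = (384719/1512)*117 = 5001347/168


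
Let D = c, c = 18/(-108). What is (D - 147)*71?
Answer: -62693/6 ≈ -10449.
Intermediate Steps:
c = -1/6 (c = 18*(-1/108) = -1/6 ≈ -0.16667)
D = -1/6 ≈ -0.16667
(D - 147)*71 = (-1/6 - 147)*71 = -883/6*71 = -62693/6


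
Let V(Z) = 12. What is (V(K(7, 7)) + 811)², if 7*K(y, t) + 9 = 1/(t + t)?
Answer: 677329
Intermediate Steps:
K(y, t) = -9/7 + 1/(14*t) (K(y, t) = -9/7 + 1/(7*(t + t)) = -9/7 + 1/(7*((2*t))) = -9/7 + (1/(2*t))/7 = -9/7 + 1/(14*t))
(V(K(7, 7)) + 811)² = (12 + 811)² = 823² = 677329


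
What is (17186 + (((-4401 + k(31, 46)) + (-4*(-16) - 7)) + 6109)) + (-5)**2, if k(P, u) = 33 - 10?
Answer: 18999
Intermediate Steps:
k(P, u) = 23
(17186 + (((-4401 + k(31, 46)) + (-4*(-16) - 7)) + 6109)) + (-5)**2 = (17186 + (((-4401 + 23) + (-4*(-16) - 7)) + 6109)) + (-5)**2 = (17186 + ((-4378 + (64 - 7)) + 6109)) + 25 = (17186 + ((-4378 + 57) + 6109)) + 25 = (17186 + (-4321 + 6109)) + 25 = (17186 + 1788) + 25 = 18974 + 25 = 18999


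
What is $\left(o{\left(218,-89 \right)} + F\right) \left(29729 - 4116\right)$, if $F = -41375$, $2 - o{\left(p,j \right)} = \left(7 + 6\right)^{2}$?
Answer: $-1064015246$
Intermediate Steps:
$o{\left(p,j \right)} = -167$ ($o{\left(p,j \right)} = 2 - \left(7 + 6\right)^{2} = 2 - 13^{2} = 2 - 169 = -167$)
$\left(o{\left(218,-89 \right)} + F\right) \left(29729 - 4116\right) = \left(-167 - 41375\right) \left(29729 - 4116\right) = \left(-41542\right) 25613 = -1064015246$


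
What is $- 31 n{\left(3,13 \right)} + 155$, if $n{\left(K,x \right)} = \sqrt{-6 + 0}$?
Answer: $155 - 31 i \sqrt{6} \approx 155.0 - 75.934 i$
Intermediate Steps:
$n{\left(K,x \right)} = i \sqrt{6}$ ($n{\left(K,x \right)} = \sqrt{-6} = i \sqrt{6}$)
$- 31 n{\left(3,13 \right)} + 155 = - 31 i \sqrt{6} + 155 = 155 - 31 i \sqrt{6}$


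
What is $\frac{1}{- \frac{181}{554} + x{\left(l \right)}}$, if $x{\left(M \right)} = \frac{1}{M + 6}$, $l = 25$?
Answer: $- \frac{17174}{5057} \approx -3.3961$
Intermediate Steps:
$x{\left(M \right)} = \frac{1}{6 + M}$
$\frac{1}{- \frac{181}{554} + x{\left(l \right)}} = \frac{1}{- \frac{181}{554} + \frac{1}{6 + 25}} = \frac{1}{\left(-181\right) \frac{1}{554} + \frac{1}{31}} = \frac{1}{- \frac{181}{554} + \frac{1}{31}} = \frac{1}{- \frac{5057}{17174}} = - \frac{17174}{5057}$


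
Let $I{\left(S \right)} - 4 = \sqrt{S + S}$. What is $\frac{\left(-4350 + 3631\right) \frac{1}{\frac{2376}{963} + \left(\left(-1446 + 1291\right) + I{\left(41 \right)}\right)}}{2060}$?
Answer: $\frac{1222696169}{518396179860} + \frac{8231831 \sqrt{82}}{518396179860} \approx 0.0025024$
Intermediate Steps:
$I{\left(S \right)} = 4 + \sqrt{2} \sqrt{S}$ ($I{\left(S \right)} = 4 + \sqrt{S + S} = 4 + \sqrt{2 S} = 4 + \sqrt{2} \sqrt{S}$)
$\frac{\left(-4350 + 3631\right) \frac{1}{\frac{2376}{963} + \left(\left(-1446 + 1291\right) + I{\left(41 \right)}\right)}}{2060} = \frac{\left(-4350 + 3631\right) \frac{1}{\frac{2376}{963} + \left(\left(-1446 + 1291\right) + \left(4 + \sqrt{2} \sqrt{41}\right)\right)}}{2060} = - \frac{719}{2376 \cdot \frac{1}{963} - \left(151 - \sqrt{82}\right)} \frac{1}{2060} = - \frac{719}{\frac{264}{107} - \left(151 - \sqrt{82}\right)} \frac{1}{2060} = - \frac{719}{- \frac{15893}{107} + \sqrt{82}} \cdot \frac{1}{2060} = - \frac{719}{2060 \left(- \frac{15893}{107} + \sqrt{82}\right)}$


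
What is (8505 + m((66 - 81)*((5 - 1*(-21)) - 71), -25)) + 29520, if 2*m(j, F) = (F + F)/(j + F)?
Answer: 988649/26 ≈ 38025.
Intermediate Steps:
m(j, F) = F/(F + j) (m(j, F) = ((F + F)/(j + F))/2 = ((2*F)/(F + j))/2 = (2*F/(F + j))/2 = F/(F + j))
(8505 + m((66 - 81)*((5 - 1*(-21)) - 71), -25)) + 29520 = (8505 - 25/(-25 + (66 - 81)*((5 - 1*(-21)) - 71))) + 29520 = (8505 - 25/(-25 - 15*((5 + 21) - 71))) + 29520 = (8505 - 25/(-25 - 15*(26 - 71))) + 29520 = (8505 - 25/(-25 - 15*(-45))) + 29520 = (8505 - 25/(-25 + 675)) + 29520 = (8505 - 25/650) + 29520 = (8505 - 25*1/650) + 29520 = (8505 - 1/26) + 29520 = 221129/26 + 29520 = 988649/26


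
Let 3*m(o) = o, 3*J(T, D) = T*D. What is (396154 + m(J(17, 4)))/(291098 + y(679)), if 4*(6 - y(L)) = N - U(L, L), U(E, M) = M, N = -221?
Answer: 3565454/2621961 ≈ 1.3598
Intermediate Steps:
y(L) = 245/4 + L/4 (y(L) = 6 - (-221 - L)/4 = 6 + (221/4 + L/4) = 245/4 + L/4)
J(T, D) = D*T/3 (J(T, D) = (T*D)/3 = (D*T)/3 = D*T/3)
m(o) = o/3
(396154 + m(J(17, 4)))/(291098 + y(679)) = (396154 + ((⅓)*4*17)/3)/(291098 + (245/4 + (¼)*679)) = (396154 + (⅓)*(68/3))/(291098 + (245/4 + 679/4)) = (396154 + 68/9)/(291098 + 231) = (3565454/9)/291329 = (3565454/9)*(1/291329) = 3565454/2621961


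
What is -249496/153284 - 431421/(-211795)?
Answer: 3321982811/8116196195 ≈ 0.40930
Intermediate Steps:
-249496/153284 - 431421/(-211795) = -249496*1/153284 - 431421*(-1/211795) = -62374/38321 + 431421/211795 = 3321982811/8116196195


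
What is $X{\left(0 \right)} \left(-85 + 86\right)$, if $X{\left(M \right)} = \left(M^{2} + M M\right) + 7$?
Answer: $7$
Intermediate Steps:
$X{\left(M \right)} = 7 + 2 M^{2}$ ($X{\left(M \right)} = \left(M^{2} + M^{2}\right) + 7 = 2 M^{2} + 7 = 7 + 2 M^{2}$)
$X{\left(0 \right)} \left(-85 + 86\right) = \left(7 + 2 \cdot 0^{2}\right) \left(-85 + 86\right) = \left(7 + 2 \cdot 0\right) 1 = \left(7 + 0\right) 1 = 7 \cdot 1 = 7$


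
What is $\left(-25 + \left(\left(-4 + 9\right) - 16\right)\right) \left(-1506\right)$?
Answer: $54216$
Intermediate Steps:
$\left(-25 + \left(\left(-4 + 9\right) - 16\right)\right) \left(-1506\right) = \left(-25 + \left(5 - 16\right)\right) \left(-1506\right) = \left(-25 - 11\right) \left(-1506\right) = \left(-36\right) \left(-1506\right) = 54216$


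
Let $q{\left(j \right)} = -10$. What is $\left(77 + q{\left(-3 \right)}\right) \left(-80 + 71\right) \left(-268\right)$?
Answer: $161604$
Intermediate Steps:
$\left(77 + q{\left(-3 \right)}\right) \left(-80 + 71\right) \left(-268\right) = \left(77 - 10\right) \left(-80 + 71\right) \left(-268\right) = 67 \left(-9\right) \left(-268\right) = \left(-603\right) \left(-268\right) = 161604$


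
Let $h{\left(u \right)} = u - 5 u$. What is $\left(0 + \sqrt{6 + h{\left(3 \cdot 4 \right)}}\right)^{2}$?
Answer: $-42$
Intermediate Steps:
$h{\left(u \right)} = - 4 u$
$\left(0 + \sqrt{6 + h{\left(3 \cdot 4 \right)}}\right)^{2} = \left(0 + \sqrt{6 - 4 \cdot 3 \cdot 4}\right)^{2} = \left(0 + \sqrt{6 - 48}\right)^{2} = \left(0 + \sqrt{-42}\right)^{2} = \left(0 + i \sqrt{42}\right)^{2} = \left(i \sqrt{42}\right)^{2} = -42$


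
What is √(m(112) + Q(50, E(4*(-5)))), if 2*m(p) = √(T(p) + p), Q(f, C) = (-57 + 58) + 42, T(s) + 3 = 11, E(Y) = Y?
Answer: √(43 + √30) ≈ 6.9626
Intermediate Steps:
T(s) = 8 (T(s) = -3 + 11 = 8)
Q(f, C) = 43 (Q(f, C) = 1 + 42 = 43)
m(p) = √(8 + p)/2
√(m(112) + Q(50, E(4*(-5)))) = √(√(8 + 112)/2 + 43) = √(√120/2 + 43) = √((2*√30)/2 + 43) = √(√30 + 43) = √(43 + √30)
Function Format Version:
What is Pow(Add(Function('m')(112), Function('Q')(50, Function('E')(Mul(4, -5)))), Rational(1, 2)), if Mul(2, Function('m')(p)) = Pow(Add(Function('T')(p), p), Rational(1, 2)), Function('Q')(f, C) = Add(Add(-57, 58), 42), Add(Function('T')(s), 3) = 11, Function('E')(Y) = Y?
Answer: Pow(Add(43, Pow(30, Rational(1, 2))), Rational(1, 2)) ≈ 6.9626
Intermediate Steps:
Function('T')(s) = 8 (Function('T')(s) = Add(-3, 11) = 8)
Function('Q')(f, C) = 43 (Function('Q')(f, C) = Add(1, 42) = 43)
Function('m')(p) = Mul(Rational(1, 2), Pow(Add(8, p), Rational(1, 2)))
Pow(Add(Function('m')(112), Function('Q')(50, Function('E')(Mul(4, -5)))), Rational(1, 2)) = Pow(Add(Mul(Rational(1, 2), Pow(Add(8, 112), Rational(1, 2))), 43), Rational(1, 2)) = Pow(Add(Mul(Rational(1, 2), Pow(120, Rational(1, 2))), 43), Rational(1, 2)) = Pow(Add(Mul(Rational(1, 2), Mul(2, Pow(30, Rational(1, 2)))), 43), Rational(1, 2)) = Pow(Add(Pow(30, Rational(1, 2)), 43), Rational(1, 2)) = Pow(Add(43, Pow(30, Rational(1, 2))), Rational(1, 2))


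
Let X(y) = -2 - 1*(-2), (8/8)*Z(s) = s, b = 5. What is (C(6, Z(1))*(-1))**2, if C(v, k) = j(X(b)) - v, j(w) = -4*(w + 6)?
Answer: 900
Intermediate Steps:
Z(s) = s
X(y) = 0 (X(y) = -2 + 2 = 0)
j(w) = -24 - 4*w (j(w) = -4*(6 + w) = -24 - 4*w)
C(v, k) = -24 - v (C(v, k) = (-24 - 4*0) - v = (-24 + 0) - v = -24 - v)
(C(6, Z(1))*(-1))**2 = ((-24 - 1*6)*(-1))**2 = ((-24 - 6)*(-1))**2 = (-30*(-1))**2 = 30**2 = 900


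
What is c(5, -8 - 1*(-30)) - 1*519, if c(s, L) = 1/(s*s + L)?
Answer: -24392/47 ≈ -518.98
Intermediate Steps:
c(s, L) = 1/(L + s²) (c(s, L) = 1/(s² + L) = 1/(L + s²))
c(5, -8 - 1*(-30)) - 1*519 = 1/((-8 - 1*(-30)) + 5²) - 1*519 = 1/((-8 + 30) + 25) - 519 = 1/(22 + 25) - 519 = 1/47 - 519 = -24392/47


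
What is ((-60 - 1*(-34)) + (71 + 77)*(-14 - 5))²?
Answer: 8054244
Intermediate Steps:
((-60 - 1*(-34)) + (71 + 77)*(-14 - 5))² = ((-60 + 34) + 148*(-19))² = (-26 - 2812)² = (-2838)² = 8054244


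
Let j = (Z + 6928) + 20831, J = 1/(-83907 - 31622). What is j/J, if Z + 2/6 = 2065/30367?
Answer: -292155336854623/91101 ≈ -3.2069e+9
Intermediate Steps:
Z = -24172/91101 (Z = -⅓ + 2065/30367 = -24172/91101 ≈ -0.26533)
J = -1/115529 (J = 1/(-115529) = -1/115529 ≈ -8.6558e-6)
j = 2528848487/91101 (j = (-24172/91101 + 6928) + 20831 = 631123556/91101 + 20831 = 2528848487/91101 ≈ 27759.)
j/J = 2528848487/(91101*(-1/115529)) = (2528848487/91101)*(-115529) = -292155336854623/91101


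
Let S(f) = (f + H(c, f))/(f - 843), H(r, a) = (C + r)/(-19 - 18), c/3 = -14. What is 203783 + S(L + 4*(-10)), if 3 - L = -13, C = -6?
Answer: 2179051899/10693 ≈ 2.0378e+5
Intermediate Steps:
L = 16 (L = 3 - 1*(-13) = 3 + 13 = 16)
c = -42 (c = 3*(-14) = -42)
H(r, a) = 6/37 - r/37 (H(r, a) = (-6 + r)/(-19 - 18) = (-6 + r)/(-37) = (-6 + r)*(-1/37) = 6/37 - r/37)
S(f) = (48/37 + f)/(-843 + f) (S(f) = (f + (6/37 - 1/37*(-42)))/(f - 843) = (f + (6/37 + 42/37))/(-843 + f) = (f + 48/37)/(-843 + f) = (48/37 + f)/(-843 + f))
203783 + S(L + 4*(-10)) = 203783 + (48/37 + (16 + 4*(-10)))/(-843 + (16 + 4*(-10))) = 203783 + (48/37 + (16 - 40))/(-843 + (16 - 40)) = 203783 + (48/37 - 24)/(-843 - 24) = 203783 - 840/37/(-867) = 203783 - 1/867*(-840/37) = 203783 + 280/10693 = 2179051899/10693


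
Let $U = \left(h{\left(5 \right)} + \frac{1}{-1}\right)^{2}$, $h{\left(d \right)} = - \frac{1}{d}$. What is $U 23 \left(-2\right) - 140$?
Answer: $- \frac{5156}{25} \approx -206.24$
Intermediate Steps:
$U = \frac{36}{25}$ ($U = \left(- \frac{1}{5} + \frac{1}{-1}\right)^{2} = \left(\left(-1\right) \frac{1}{5} - 1\right)^{2} = \left(- \frac{1}{5} - 1\right)^{2} = \left(- \frac{6}{5}\right)^{2} = \frac{36}{25} \approx 1.44$)
$U 23 \left(-2\right) - 140 = \frac{36 \cdot 23 \left(-2\right)}{25} - 140 = \frac{36}{25} \left(-46\right) - 140 = - \frac{1656}{25} - 140 = - \frac{5156}{25}$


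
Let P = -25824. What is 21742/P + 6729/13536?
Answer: -418507/1213728 ≈ -0.34481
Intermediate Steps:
21742/P + 6729/13536 = 21742/(-25824) + 6729/13536 = 21742*(-1/25824) + 6729*(1/13536) = -10871/12912 + 2243/4512 = -418507/1213728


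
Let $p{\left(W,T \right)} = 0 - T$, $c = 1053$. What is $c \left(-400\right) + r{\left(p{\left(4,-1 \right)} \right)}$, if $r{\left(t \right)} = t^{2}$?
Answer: $-421199$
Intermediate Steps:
$p{\left(W,T \right)} = - T$
$c \left(-400\right) + r{\left(p{\left(4,-1 \right)} \right)} = 1053 \left(-400\right) + \left(\left(-1\right) \left(-1\right)\right)^{2} = -421200 + 1^{2} = -421200 + 1 = -421199$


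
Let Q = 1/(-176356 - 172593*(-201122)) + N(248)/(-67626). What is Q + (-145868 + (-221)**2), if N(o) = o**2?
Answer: -230251207271213985121/2373040999466514 ≈ -97028.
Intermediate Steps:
Q = -2158215976531243/2373040999466514 (Q = 1/(-176356 - 172593*(-201122)) + 248**2/(-67626) = -1/201122/(-348949) + 61504*(-1/67626) = -1/348949*(-1/201122) - 30752/33813 = 1/70181320778 - 30752/33813 = -2158215976531243/2373040999466514 ≈ -0.90947)
Q + (-145868 + (-221)**2) = -2158215976531243/2373040999466514 + (-145868 + (-221)**2) = -2158215976531243/2373040999466514 + (-145868 + 48841) = -2158215976531243/2373040999466514 - 97027 = -230251207271213985121/2373040999466514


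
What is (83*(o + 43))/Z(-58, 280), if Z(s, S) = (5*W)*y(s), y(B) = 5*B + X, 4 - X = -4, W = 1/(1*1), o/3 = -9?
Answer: -664/705 ≈ -0.94184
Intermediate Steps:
o = -27 (o = 3*(-9) = -27)
W = 1 (W = 1*1 = 1)
X = 8 (X = 4 - 1*(-4) = 4 + 4 = 8)
y(B) = 8 + 5*B (y(B) = 5*B + 8 = 8 + 5*B)
Z(s, S) = 40 + 25*s (Z(s, S) = (5*1)*(8 + 5*s) = 5*(8 + 5*s) = 40 + 25*s)
(83*(o + 43))/Z(-58, 280) = (83*(-27 + 43))/(40 + 25*(-58)) = (83*16)/(40 - 1450) = 1328/(-1410) = 1328*(-1/1410) = -664/705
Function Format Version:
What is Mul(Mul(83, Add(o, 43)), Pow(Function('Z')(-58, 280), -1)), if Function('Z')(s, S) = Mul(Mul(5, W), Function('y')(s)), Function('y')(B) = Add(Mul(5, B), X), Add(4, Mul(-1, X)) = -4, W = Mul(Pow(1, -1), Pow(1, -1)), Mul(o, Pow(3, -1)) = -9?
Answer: Rational(-664, 705) ≈ -0.94184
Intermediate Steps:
o = -27 (o = Mul(3, -9) = -27)
W = 1 (W = Mul(1, 1) = 1)
X = 8 (X = Add(4, Mul(-1, -4)) = Add(4, 4) = 8)
Function('y')(B) = Add(8, Mul(5, B)) (Function('y')(B) = Add(Mul(5, B), 8) = Add(8, Mul(5, B)))
Function('Z')(s, S) = Add(40, Mul(25, s)) (Function('Z')(s, S) = Mul(Mul(5, 1), Add(8, Mul(5, s))) = Mul(5, Add(8, Mul(5, s))) = Add(40, Mul(25, s)))
Mul(Mul(83, Add(o, 43)), Pow(Function('Z')(-58, 280), -1)) = Mul(Mul(83, Add(-27, 43)), Pow(Add(40, Mul(25, -58)), -1)) = Mul(Mul(83, 16), Pow(Add(40, -1450), -1)) = Mul(1328, Pow(-1410, -1)) = Mul(1328, Rational(-1, 1410)) = Rational(-664, 705)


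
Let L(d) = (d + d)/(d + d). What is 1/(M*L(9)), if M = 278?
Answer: 1/278 ≈ 0.0035971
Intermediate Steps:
L(d) = 1 (L(d) = (2*d)/((2*d)) = (2*d)*(1/(2*d)) = 1)
1/(M*L(9)) = 1/(278*1) = 1/278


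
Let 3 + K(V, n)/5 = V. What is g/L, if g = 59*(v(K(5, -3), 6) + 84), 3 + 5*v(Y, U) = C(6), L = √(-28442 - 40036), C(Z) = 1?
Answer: -12331*I*√68478/171195 ≈ -18.849*I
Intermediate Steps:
L = I*√68478 (L = √(-68478) = I*√68478 ≈ 261.68*I)
K(V, n) = -15 + 5*V
v(Y, U) = -⅖ (v(Y, U) = -⅗ + (⅕)*1 = -⅗ + ⅕ = -⅖)
g = 24662/5 (g = 59*(-⅖ + 84) = 59*(418/5) = 24662/5 ≈ 4932.4)
g/L = 24662/(5*((I*√68478))) = 24662*(-I*√68478/68478)/5 = -12331*I*√68478/171195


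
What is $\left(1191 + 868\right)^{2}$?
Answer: $4239481$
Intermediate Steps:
$\left(1191 + 868\right)^{2} = 2059^{2} = 4239481$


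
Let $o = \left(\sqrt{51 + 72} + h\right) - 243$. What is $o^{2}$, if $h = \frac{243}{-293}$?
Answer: $\frac{5114518791}{85849} - \frac{142884 \sqrt{123}}{293} \approx 54167.0$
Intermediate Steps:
$h = - \frac{243}{293}$ ($h = 243 \left(- \frac{1}{293}\right) = - \frac{243}{293} \approx -0.82935$)
$o = - \frac{71442}{293} + \sqrt{123}$ ($o = \left(\sqrt{51 + 72} - \frac{243}{293}\right) - 243 = \left(\sqrt{123} - \frac{243}{293}\right) - 243 = \left(- \frac{243}{293} + \sqrt{123}\right) - 243 = - \frac{71442}{293} + \sqrt{123} \approx -232.74$)
$o^{2} = \left(- \frac{71442}{293} + \sqrt{123}\right)^{2}$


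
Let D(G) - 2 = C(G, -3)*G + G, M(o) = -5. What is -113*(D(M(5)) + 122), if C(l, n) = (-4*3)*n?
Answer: 6893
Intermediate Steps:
C(l, n) = -12*n
D(G) = 2 + 37*G (D(G) = 2 + ((-12*(-3))*G + G) = 2 + (36*G + G) = 2 + 37*G)
-113*(D(M(5)) + 122) = -113*((2 + 37*(-5)) + 122) = -113*((2 - 185) + 122) = -113*(-183 + 122) = -113*(-61) = 6893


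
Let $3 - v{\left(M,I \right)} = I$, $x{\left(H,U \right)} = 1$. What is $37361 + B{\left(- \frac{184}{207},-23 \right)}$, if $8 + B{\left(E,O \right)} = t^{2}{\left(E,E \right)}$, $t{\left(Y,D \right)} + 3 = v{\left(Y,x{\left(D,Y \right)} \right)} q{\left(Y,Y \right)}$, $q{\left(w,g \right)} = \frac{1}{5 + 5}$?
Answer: $\frac{934021}{25} \approx 37361.0$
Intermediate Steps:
$q{\left(w,g \right)} = \frac{1}{10}$
$v{\left(M,I \right)} = 3 - I$
$t{\left(Y,D \right)} = - \frac{14}{5}$ ($t{\left(Y,D \right)} = -3 + \left(3 - 1\right) \frac{1}{10} = -3 + 2 \cdot \frac{1}{10} = -3 + \frac{1}{5} = - \frac{14}{5}$)
$B{\left(E,O \right)} = - \frac{4}{25}$ ($B{\left(E,O \right)} = -8 + \left(- \frac{14}{5}\right)^{2} = -8 + \frac{196}{25} = - \frac{4}{25}$)
$37361 + B{\left(- \frac{184}{207},-23 \right)} = 37361 - \frac{4}{25} = \frac{934021}{25}$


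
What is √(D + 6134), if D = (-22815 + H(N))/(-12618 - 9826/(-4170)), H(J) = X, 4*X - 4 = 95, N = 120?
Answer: √16980973784549224949/52607234 ≈ 78.331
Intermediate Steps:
X = 99/4 (X = 1 + (¼)*95 = 1 + 95/4 = 99/4 ≈ 24.750)
H(J) = 99/4
D = 190070685/105214468 (D = (-22815 + 99/4)/(-12618 - 9826/(-4170)) = -91161/(4*(-12618 - 9826*(-1/4170))) = -91161/(4*(-12618 + 4913/2085)) = -91161/(4*(-26303617/2085)) = -91161/4*(-2085/26303617) = 190070685/105214468 ≈ 1.8065)
√(D + 6134) = √(190070685/105214468 + 6134) = √(645575617397/105214468) = √16980973784549224949/52607234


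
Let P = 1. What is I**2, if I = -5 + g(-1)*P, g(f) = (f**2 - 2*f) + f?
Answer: 9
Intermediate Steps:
g(f) = f**2 - f
I = -3 (I = -5 - (-1 - 1)*1 = -5 - 1*(-2)*1 = -5 + 2*1 = -5 + 2 = -3)
I**2 = (-3)**2 = 9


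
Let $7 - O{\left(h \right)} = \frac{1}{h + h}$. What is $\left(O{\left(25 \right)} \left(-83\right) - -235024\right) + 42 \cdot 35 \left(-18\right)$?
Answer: $\frac{10399233}{50} \approx 2.0798 \cdot 10^{5}$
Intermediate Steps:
$O{\left(h \right)} = 7 - \frac{1}{2 h}$ ($O{\left(h \right)} = 7 - \frac{1}{h + h} = 7 - \frac{1}{2 h}$)
$\left(O{\left(25 \right)} \left(-83\right) - -235024\right) + 42 \cdot 35 \left(-18\right) = \left(\left(7 - \frac{1}{2 \cdot 25}\right) \left(-83\right) - -235024\right) + 42 \cdot 35 \left(-18\right) = \left(\left(7 - \frac{1}{50}\right) \left(-83\right) + 235024\right) + 1470 \left(-18\right) = \left(\left(7 - \frac{1}{50}\right) \left(-83\right) + 235024\right) - 26460 = \left(\frac{349}{50} \left(-83\right) + 235024\right) - 26460 = \left(- \frac{28967}{50} + 235024\right) - 26460 = \frac{11722233}{50} - 26460 = \frac{10399233}{50}$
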